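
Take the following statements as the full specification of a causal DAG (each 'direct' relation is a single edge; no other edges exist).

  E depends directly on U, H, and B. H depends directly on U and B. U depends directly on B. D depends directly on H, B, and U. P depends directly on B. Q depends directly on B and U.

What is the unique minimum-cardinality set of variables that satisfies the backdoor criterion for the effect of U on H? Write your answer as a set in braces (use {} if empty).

Variables eligible for adjustment (non-descendants of U, excluding U and H): {B, P}.
Backdoor paths from U to H:
  P1: U <- B -> H
  P2: U <- B -> D <- H
  P3: U <- B -> E <- H
The empty set is not sufficient: P1 (U <- B -> H) has no collider blocking it and no conditioned non-collider, so it is open.
Try {B}:
  P1: blocked at fork node B ∈ conditioning set.
  P2: blocked at fork node B ∈ conditioning set.
  P3: blocked at fork node B ∈ conditioning set.
{B} contains no descendant of U and blocks every backdoor path.
No other singleton works — e.g. {P} leaves P1 open — so {B} is the unique smallest valid adjustment set.

{B}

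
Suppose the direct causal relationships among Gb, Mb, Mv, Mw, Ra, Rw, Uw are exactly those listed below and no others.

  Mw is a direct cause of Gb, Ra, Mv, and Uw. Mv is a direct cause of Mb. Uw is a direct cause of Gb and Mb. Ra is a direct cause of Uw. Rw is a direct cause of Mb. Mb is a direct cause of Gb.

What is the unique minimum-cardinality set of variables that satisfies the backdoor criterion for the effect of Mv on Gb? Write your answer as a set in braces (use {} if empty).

{Mw}

Variables eligible for adjustment (non-descendants of Mv, excluding Mv and Gb): {Mw, Ra, Rw, Uw}.
Backdoor paths from Mv to Gb:
  P1: Mv <- Mw -> Ra -> Uw -> Mb -> Gb
  P2: Mv <- Mw -> Ra -> Uw -> Gb
  P3: Mv <- Mw -> Uw -> Mb -> Gb
  P4: Mv <- Mw -> Uw -> Gb
  P5: Mv <- Mw -> Gb
The empty set is not sufficient: P1 (Mv <- Mw -> Ra -> Uw -> Mb -> Gb) has no collider blocking it and no conditioned non-collider, so it is open.
Try {Mw}:
  P1: blocked at fork node Mw ∈ conditioning set.
  P2: blocked at fork node Mw ∈ conditioning set.
  P3: blocked at fork node Mw ∈ conditioning set.
  P4: blocked at fork node Mw ∈ conditioning set.
  P5: blocked at fork node Mw ∈ conditioning set.
{Mw} contains no descendant of Mv and blocks every backdoor path.
No other singleton works — e.g. {Rw} leaves P1 open — so {Mw} is the unique smallest valid adjustment set.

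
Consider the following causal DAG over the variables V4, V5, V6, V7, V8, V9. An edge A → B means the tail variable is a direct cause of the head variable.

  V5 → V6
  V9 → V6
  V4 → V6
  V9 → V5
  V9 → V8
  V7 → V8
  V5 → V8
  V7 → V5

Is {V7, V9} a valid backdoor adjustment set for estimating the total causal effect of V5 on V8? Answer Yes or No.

Backdoor paths from V5 to V8 (paths whose first edge points into V5):
  P1: V5 <- V9 -> V8
  P2: V5 <- V7 -> V8
Condition 1 (no descendant of V5 in the set): holds — descendants of V5 are {V6, V8}; none are in {V7, V9}.
Condition 2 (every backdoor path blocked by {V7, V9}):
  P1: blocked at fork node V9 ∈ conditioning set.
  P2: blocked at fork node V7 ∈ conditioning set.
{V7, V9} satisfies the backdoor criterion.

Yes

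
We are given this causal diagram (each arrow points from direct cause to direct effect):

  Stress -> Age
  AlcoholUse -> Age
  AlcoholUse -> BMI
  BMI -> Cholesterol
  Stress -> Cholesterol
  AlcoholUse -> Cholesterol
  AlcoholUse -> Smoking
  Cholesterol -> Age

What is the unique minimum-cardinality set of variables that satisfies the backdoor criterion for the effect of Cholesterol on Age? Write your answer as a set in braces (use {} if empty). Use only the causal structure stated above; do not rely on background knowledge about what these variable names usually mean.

{AlcoholUse, Stress}

Variables eligible for adjustment (non-descendants of Cholesterol, excluding Cholesterol and Age): {AlcoholUse, BMI, Smoking, Stress}.
Backdoor paths from Cholesterol to Age:
  P1: Cholesterol <- AlcoholUse -> Age
  P2: Cholesterol <- Stress -> Age
  P3: Cholesterol <- BMI <- AlcoholUse -> Age
The empty set is not sufficient: P1 (Cholesterol <- AlcoholUse -> Age) has no collider blocking it and no conditioned non-collider, so it is open.
Try {AlcoholUse, Stress}:
  P1: blocked at fork node AlcoholUse ∈ conditioning set.
  P2: blocked at fork node Stress ∈ conditioning set.
  P3: blocked at fork node AlcoholUse ∈ conditioning set.
{AlcoholUse, Stress} contains no descendant of Cholesterol and blocks every backdoor path.
Every element of {AlcoholUse, Stress} is needed (dropping AlcoholUse leaves P1 open; dropping Stress leaves P2 open), so no proper subset is valid.
Among all size-2 subsets of the eligible variables, only {AlcoholUse, Stress} blocks every backdoor path, so it is the unique smallest valid adjustment set.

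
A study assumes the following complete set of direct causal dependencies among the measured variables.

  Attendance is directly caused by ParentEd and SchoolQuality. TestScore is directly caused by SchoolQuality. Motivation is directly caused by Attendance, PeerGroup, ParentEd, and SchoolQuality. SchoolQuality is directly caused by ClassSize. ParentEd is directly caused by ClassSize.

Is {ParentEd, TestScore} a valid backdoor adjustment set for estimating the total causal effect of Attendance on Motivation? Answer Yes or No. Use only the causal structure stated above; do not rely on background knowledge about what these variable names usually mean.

Backdoor paths from Attendance to Motivation (paths whose first edge points into Attendance):
  P1: Attendance <- SchoolQuality <- ClassSize -> ParentEd -> Motivation
  P2: Attendance <- SchoolQuality -> Motivation
  P3: Attendance <- ParentEd <- ClassSize -> SchoolQuality -> Motivation
  P4: Attendance <- ParentEd -> Motivation
Condition 1 (no descendant of Attendance in the set): holds — descendants of Attendance are {Motivation}; none are in {ParentEd, TestScore}.
Condition 2 (every backdoor path blocked by {ParentEd, TestScore}):
  P1: blocked at chain node ParentEd ∈ conditioning set.
  P2: open — no interior node is in the conditioning set.
  P3: blocked at chain node ParentEd ∈ conditioning set.
  P4: blocked at fork node ParentEd ∈ conditioning set.
{ParentEd, TestScore} does not satisfy the backdoor criterion.

No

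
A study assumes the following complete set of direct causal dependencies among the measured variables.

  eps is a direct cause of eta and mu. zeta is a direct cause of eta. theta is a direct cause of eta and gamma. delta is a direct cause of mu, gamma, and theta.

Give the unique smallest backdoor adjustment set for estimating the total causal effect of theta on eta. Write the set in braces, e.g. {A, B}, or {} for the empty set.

{}

Variables eligible for adjustment (non-descendants of theta, excluding theta and eta): {delta, eps, mu, zeta}.
Backdoor paths from theta to eta:
  P1: theta <- delta -> mu <- eps -> eta
Each backdoor path contains an unconditioned collider, so every path is already blocked with the empty conditioning set:
  P1: blocked at collider mu (neither it nor any descendant is in the conditioning set).
The empty set is therefore the unique smallest valid set.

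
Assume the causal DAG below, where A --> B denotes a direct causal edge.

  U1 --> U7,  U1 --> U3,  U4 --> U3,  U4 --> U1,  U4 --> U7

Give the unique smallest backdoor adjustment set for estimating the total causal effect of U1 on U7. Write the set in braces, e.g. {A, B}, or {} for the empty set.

{U4}

Variables eligible for adjustment (non-descendants of U1, excluding U1 and U7): {U4}.
Backdoor paths from U1 to U7:
  P1: U1 <- U4 -> U7
The empty set is not sufficient: P1 (U1 <- U4 -> U7) has no collider blocking it and no conditioned non-collider, so it is open.
Try {U4}:
  P1: blocked at fork node U4 ∈ conditioning set.
{U4} contains no descendant of U1 and blocks every backdoor path.
{U4} is the unique smallest valid adjustment set.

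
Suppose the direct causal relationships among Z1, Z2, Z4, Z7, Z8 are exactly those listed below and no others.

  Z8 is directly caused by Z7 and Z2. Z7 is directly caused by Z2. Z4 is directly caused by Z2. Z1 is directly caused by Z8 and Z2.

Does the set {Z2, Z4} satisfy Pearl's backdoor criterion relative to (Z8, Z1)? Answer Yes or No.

Backdoor paths from Z8 to Z1 (paths whose first edge points into Z8):
  P1: Z8 <- Z2 -> Z1
  P2: Z8 <- Z7 <- Z2 -> Z1
Condition 1 (no descendant of Z8 in the set): holds — descendants of Z8 are {Z1}; none are in {Z2, Z4}.
Condition 2 (every backdoor path blocked by {Z2, Z4}):
  P1: blocked at fork node Z2 ∈ conditioning set.
  P2: blocked at fork node Z2 ∈ conditioning set.
{Z2, Z4} satisfies the backdoor criterion.

Yes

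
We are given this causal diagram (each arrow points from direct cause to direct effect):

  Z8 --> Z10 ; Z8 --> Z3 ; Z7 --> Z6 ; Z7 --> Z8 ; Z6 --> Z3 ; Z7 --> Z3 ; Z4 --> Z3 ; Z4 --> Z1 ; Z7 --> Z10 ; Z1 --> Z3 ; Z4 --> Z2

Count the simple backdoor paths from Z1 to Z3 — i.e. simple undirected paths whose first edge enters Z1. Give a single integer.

A backdoor path from Z1 to Z3 is any simple undirected path whose first edge points into Z1 (i.e. leaves Z1 via a parent).
Parents of Z1: {Z4}.
Enumerating:
  P1: Z1 <- Z4 -> Z3
That exhausts the simple backdoor paths. Count: 1.

1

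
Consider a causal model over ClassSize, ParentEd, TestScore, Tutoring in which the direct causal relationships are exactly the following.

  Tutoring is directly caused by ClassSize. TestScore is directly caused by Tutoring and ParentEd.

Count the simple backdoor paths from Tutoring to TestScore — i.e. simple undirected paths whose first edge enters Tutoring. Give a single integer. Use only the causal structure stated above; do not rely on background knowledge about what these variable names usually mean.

0

A backdoor path from Tutoring to TestScore is any simple undirected path whose first edge points into Tutoring (i.e. leaves Tutoring via a parent).
Parents of Tutoring: {ClassSize}.
No simple path from any parent of Tutoring reaches TestScore without revisiting Tutoring, so there are no backdoor paths.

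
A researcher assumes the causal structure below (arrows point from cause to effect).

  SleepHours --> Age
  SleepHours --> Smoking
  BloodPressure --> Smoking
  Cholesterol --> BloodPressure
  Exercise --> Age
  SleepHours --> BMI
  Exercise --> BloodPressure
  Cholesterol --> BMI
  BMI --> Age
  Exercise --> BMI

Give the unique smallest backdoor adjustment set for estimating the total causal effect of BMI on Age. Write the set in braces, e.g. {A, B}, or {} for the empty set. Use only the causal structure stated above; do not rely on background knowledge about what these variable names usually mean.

{Exercise, SleepHours}

Variables eligible for adjustment (non-descendants of BMI, excluding BMI and Age): {BloodPressure, Cholesterol, Exercise, SleepHours, Smoking}.
Backdoor paths from BMI to Age:
  P1: BMI <- Exercise -> BloodPressure -> Smoking <- SleepHours -> Age
  P2: BMI <- Exercise -> Age
  P3: BMI <- SleepHours -> Age
  P4: BMI <- SleepHours -> Smoking <- BloodPressure <- Exercise -> Age
  P5: BMI <- Cholesterol -> BloodPressure <- Exercise -> Age
  P6: BMI <- Cholesterol -> BloodPressure -> Smoking <- SleepHours -> Age
The empty set is not sufficient: P2 (BMI <- Exercise -> Age) has no collider blocking it and no conditioned non-collider, so it is open.
Try {Exercise, SleepHours}:
  P1: blocked at fork node Exercise ∈ conditioning set.
  P2: blocked at fork node Exercise ∈ conditioning set.
  P3: blocked at fork node SleepHours ∈ conditioning set.
  P4: blocked at fork node SleepHours ∈ conditioning set.
  P5: blocked at collider BloodPressure (neither it nor any descendant is in the conditioning set).
  P6: blocked at collider Smoking (neither it nor any descendant is in the conditioning set).
{Exercise, SleepHours} contains no descendant of BMI and blocks every backdoor path.
Every element of {Exercise, SleepHours} is needed (dropping Exercise leaves P2 open; dropping SleepHours leaves P3 open), so no proper subset is valid.
Among all size-2 subsets of the eligible variables, only {Exercise, SleepHours} blocks every backdoor path, so it is the unique smallest valid adjustment set.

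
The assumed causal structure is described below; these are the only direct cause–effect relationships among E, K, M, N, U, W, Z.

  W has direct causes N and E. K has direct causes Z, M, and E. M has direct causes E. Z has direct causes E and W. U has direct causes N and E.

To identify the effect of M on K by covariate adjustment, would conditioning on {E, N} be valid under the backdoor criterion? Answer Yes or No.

Backdoor paths from M to K (paths whose first edge points into M):
  P1: M <- E -> W -> Z -> K
  P2: M <- E -> U <- N -> W -> Z -> K
  P3: M <- E -> Z -> K
  P4: M <- E -> K
Condition 1 (no descendant of M in the set): holds — descendants of M are {K}; none are in {E, N}.
Condition 2 (every backdoor path blocked by {E, N}):
  P1: blocked at fork node E ∈ conditioning set.
  P2: blocked at fork node E ∈ conditioning set.
  P3: blocked at fork node E ∈ conditioning set.
  P4: blocked at fork node E ∈ conditioning set.
{E, N} satisfies the backdoor criterion.

Yes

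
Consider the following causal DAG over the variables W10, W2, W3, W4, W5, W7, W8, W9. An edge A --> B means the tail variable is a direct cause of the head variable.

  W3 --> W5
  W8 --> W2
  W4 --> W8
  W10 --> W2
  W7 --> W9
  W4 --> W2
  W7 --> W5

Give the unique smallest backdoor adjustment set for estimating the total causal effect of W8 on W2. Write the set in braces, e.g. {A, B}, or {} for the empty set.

Variables eligible for adjustment (non-descendants of W8, excluding W8 and W2): {W10, W3, W4, W5, W7, W9}.
Backdoor paths from W8 to W2:
  P1: W8 <- W4 -> W2
The empty set is not sufficient: P1 (W8 <- W4 -> W2) has no collider blocking it and no conditioned non-collider, so it is open.
Try {W4}:
  P1: blocked at fork node W4 ∈ conditioning set.
{W4} contains no descendant of W8 and blocks every backdoor path.
No other singleton works — e.g. {W3} leaves P1 open — so {W4} is the unique smallest valid adjustment set.

{W4}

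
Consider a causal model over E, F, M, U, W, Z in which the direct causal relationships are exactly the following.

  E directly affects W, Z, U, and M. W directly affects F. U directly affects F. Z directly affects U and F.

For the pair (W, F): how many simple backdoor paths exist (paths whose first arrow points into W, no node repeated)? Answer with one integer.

A backdoor path from W to F is any simple undirected path whose first edge points into W (i.e. leaves W via a parent).
Parents of W: {E}.
Enumerating:
  P1: W <- E -> Z -> U -> F
  P2: W <- E -> Z -> F
  P3: W <- E -> U <- Z -> F
  P4: W <- E -> U -> F
That exhausts the simple backdoor paths. Count: 4.

4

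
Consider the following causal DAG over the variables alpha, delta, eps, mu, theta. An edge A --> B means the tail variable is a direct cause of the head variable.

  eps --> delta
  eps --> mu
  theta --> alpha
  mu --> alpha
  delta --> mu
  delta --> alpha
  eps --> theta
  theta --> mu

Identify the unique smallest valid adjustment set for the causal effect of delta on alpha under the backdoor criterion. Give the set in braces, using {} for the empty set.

{eps}

Variables eligible for adjustment (non-descendants of delta, excluding delta and alpha): {eps, theta}.
Backdoor paths from delta to alpha:
  P1: delta <- eps -> theta -> mu -> alpha
  P2: delta <- eps -> theta -> alpha
  P3: delta <- eps -> mu <- theta -> alpha
  P4: delta <- eps -> mu -> alpha
The empty set is not sufficient: P1 (delta <- eps -> theta -> mu -> alpha) has no collider blocking it and no conditioned non-collider, so it is open.
Try {eps}:
  P1: blocked at fork node eps ∈ conditioning set.
  P2: blocked at fork node eps ∈ conditioning set.
  P3: blocked at fork node eps ∈ conditioning set.
  P4: blocked at fork node eps ∈ conditioning set.
{eps} contains no descendant of delta and blocks every backdoor path.
No other singleton works — e.g. {theta} leaves P4 open — so {eps} is the unique smallest valid adjustment set.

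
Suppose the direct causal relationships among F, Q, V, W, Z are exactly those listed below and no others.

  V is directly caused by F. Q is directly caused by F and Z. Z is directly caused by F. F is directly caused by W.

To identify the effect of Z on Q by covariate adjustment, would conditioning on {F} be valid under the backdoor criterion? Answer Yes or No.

Yes

Backdoor paths from Z to Q (paths whose first edge points into Z):
  P1: Z <- F -> Q
Condition 1 (no descendant of Z in the set): holds — descendants of Z are {Q}; none are in {F}.
Condition 2 (every backdoor path blocked by {F}):
  P1: blocked at fork node F ∈ conditioning set.
{F} satisfies the backdoor criterion.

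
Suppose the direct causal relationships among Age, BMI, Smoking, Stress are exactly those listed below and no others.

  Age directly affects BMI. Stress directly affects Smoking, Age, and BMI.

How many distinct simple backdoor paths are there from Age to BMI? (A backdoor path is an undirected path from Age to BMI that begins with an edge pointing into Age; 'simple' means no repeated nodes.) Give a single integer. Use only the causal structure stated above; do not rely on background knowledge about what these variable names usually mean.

A backdoor path from Age to BMI is any simple undirected path whose first edge points into Age (i.e. leaves Age via a parent).
Parents of Age: {Stress}.
Enumerating:
  P1: Age <- Stress -> BMI
That exhausts the simple backdoor paths. Count: 1.

1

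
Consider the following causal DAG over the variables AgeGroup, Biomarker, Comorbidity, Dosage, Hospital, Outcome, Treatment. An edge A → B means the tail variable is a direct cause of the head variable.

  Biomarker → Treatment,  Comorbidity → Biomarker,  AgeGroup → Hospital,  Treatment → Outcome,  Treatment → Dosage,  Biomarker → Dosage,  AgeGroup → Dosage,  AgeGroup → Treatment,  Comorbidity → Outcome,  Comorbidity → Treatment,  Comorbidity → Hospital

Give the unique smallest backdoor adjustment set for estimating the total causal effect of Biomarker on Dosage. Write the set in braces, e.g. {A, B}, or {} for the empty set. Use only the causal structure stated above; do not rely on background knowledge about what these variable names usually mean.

Variables eligible for adjustment (non-descendants of Biomarker, excluding Biomarker and Dosage): {AgeGroup, Comorbidity, Hospital}.
Backdoor paths from Biomarker to Dosage:
  P1: Biomarker <- Comorbidity -> Treatment <- AgeGroup -> Dosage
  P2: Biomarker <- Comorbidity -> Treatment -> Dosage
  P3: Biomarker <- Comorbidity -> Hospital <- AgeGroup -> Treatment -> Dosage
  P4: Biomarker <- Comorbidity -> Hospital <- AgeGroup -> Dosage
  P5: Biomarker <- Comorbidity -> Outcome <- Treatment <- AgeGroup -> Dosage
  P6: Biomarker <- Comorbidity -> Outcome <- Treatment -> Dosage
The empty set is not sufficient: P2 (Biomarker <- Comorbidity -> Treatment -> Dosage) has no collider blocking it and no conditioned non-collider, so it is open.
Try {Comorbidity}:
  P1: blocked at fork node Comorbidity ∈ conditioning set.
  P2: blocked at fork node Comorbidity ∈ conditioning set.
  P3: blocked at fork node Comorbidity ∈ conditioning set.
  P4: blocked at fork node Comorbidity ∈ conditioning set.
  P5: blocked at fork node Comorbidity ∈ conditioning set.
  P6: blocked at fork node Comorbidity ∈ conditioning set.
{Comorbidity} contains no descendant of Biomarker and blocks every backdoor path.
No other singleton works — e.g. {AgeGroup} leaves P2 open — so {Comorbidity} is the unique smallest valid adjustment set.

{Comorbidity}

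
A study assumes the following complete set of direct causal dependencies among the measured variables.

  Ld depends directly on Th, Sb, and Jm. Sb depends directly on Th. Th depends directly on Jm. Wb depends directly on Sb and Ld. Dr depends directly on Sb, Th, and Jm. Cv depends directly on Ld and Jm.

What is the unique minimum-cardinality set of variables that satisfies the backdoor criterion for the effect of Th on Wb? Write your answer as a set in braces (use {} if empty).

{Jm}

Variables eligible for adjustment (non-descendants of Th, excluding Th and Wb): {Jm}.
Backdoor paths from Th to Wb:
  P1: Th <- Jm -> Ld <- Sb -> Wb
  P2: Th <- Jm -> Ld -> Wb
  P3: Th <- Jm -> Dr <- Sb -> Ld -> Wb
  P4: Th <- Jm -> Dr <- Sb -> Wb
  P5: Th <- Jm -> Cv <- Ld <- Sb -> Wb
  P6: Th <- Jm -> Cv <- Ld -> Wb
The empty set is not sufficient: P2 (Th <- Jm -> Ld -> Wb) has no collider blocking it and no conditioned non-collider, so it is open.
Try {Jm}:
  P1: blocked at fork node Jm ∈ conditioning set.
  P2: blocked at fork node Jm ∈ conditioning set.
  P3: blocked at fork node Jm ∈ conditioning set.
  P4: blocked at fork node Jm ∈ conditioning set.
  P5: blocked at fork node Jm ∈ conditioning set.
  P6: blocked at fork node Jm ∈ conditioning set.
{Jm} contains no descendant of Th and blocks every backdoor path.
{Jm} is the unique smallest valid adjustment set.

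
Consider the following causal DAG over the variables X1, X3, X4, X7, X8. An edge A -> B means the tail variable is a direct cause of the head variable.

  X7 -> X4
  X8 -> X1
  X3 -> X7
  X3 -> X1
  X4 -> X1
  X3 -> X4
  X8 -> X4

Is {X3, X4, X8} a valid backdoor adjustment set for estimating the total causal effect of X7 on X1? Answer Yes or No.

No

Backdoor paths from X7 to X1 (paths whose first edge points into X7):
  P1: X7 <- X3 -> X4 <- X8 -> X1
  P2: X7 <- X3 -> X4 -> X1
  P3: X7 <- X3 -> X1
Condition 1 (no descendant of X7 in the set): FAILS — X4 is a descendant of X7.
Condition 2 (every backdoor path blocked by {X3, X4, X8}):
  P1: blocked at fork node X3 ∈ conditioning set.
  P2: blocked at fork node X3 ∈ conditioning set.
  P3: blocked at fork node X3 ∈ conditioning set.
{X3, X4, X8} does not satisfy the backdoor criterion.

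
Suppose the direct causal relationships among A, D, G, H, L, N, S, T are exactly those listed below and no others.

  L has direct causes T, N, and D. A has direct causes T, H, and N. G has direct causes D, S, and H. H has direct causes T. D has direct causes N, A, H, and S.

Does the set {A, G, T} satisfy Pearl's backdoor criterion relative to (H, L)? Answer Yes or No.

No

Backdoor paths from H to L (paths whose first edge points into H):
  P1: H <- T -> A <- N -> D -> L
  P2: H <- T -> A <- N -> L
  P3: H <- T -> A -> D <- N -> L
  P4: H <- T -> A -> D -> L
  P5: H <- T -> L
Condition 1 (no descendant of H in the set): FAILS — A and G are descendants of H.
Condition 2 (every backdoor path blocked by {A, G, T}):
  P1: blocked at fork node T ∈ conditioning set.
  P2: blocked at fork node T ∈ conditioning set.
  P3: blocked at fork node T ∈ conditioning set.
  P4: blocked at fork node T ∈ conditioning set.
  P5: blocked at fork node T ∈ conditioning set.
{A, G, T} does not satisfy the backdoor criterion.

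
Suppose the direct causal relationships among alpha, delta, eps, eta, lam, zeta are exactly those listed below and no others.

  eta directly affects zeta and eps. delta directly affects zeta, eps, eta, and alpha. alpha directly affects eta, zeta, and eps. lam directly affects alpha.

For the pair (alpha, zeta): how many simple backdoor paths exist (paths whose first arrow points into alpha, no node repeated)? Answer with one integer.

3

A backdoor path from alpha to zeta is any simple undirected path whose first edge points into alpha (i.e. leaves alpha via a parent).
Parents of alpha: {delta, lam}.
Enumerating:
  P1: alpha <- delta -> eta -> zeta
  P2: alpha <- delta -> eps <- eta -> zeta
  P3: alpha <- delta -> zeta
That exhausts the simple backdoor paths. Count: 3.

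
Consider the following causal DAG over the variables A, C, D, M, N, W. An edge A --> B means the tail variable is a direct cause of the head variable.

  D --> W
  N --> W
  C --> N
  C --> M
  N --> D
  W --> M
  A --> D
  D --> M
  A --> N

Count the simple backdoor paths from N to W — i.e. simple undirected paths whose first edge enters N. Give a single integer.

4

A backdoor path from N to W is any simple undirected path whose first edge points into N (i.e. leaves N via a parent).
Parents of N: {A, C}.
Enumerating:
  P1: N <- C -> M <- D -> W
  P2: N <- C -> M <- W
  P3: N <- A -> D -> W
  P4: N <- A -> D -> M <- W
That exhausts the simple backdoor paths. Count: 4.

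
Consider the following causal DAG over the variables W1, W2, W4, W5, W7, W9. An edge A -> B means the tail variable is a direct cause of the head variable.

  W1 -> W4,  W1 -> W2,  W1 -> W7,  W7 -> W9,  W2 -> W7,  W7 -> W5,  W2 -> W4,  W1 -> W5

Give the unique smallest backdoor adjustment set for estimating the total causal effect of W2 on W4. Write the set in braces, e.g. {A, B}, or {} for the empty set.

Variables eligible for adjustment (non-descendants of W2, excluding W2 and W4): {W1}.
Backdoor paths from W2 to W4:
  P1: W2 <- W1 -> W4
The empty set is not sufficient: P1 (W2 <- W1 -> W4) has no collider blocking it and no conditioned non-collider, so it is open.
Try {W1}:
  P1: blocked at fork node W1 ∈ conditioning set.
{W1} contains no descendant of W2 and blocks every backdoor path.
{W1} is the unique smallest valid adjustment set.

{W1}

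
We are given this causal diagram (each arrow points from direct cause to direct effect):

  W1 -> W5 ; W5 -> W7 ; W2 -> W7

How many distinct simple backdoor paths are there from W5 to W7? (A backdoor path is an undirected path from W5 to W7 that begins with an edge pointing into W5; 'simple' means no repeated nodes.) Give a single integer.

A backdoor path from W5 to W7 is any simple undirected path whose first edge points into W5 (i.e. leaves W5 via a parent).
Parents of W5: {W1}.
No simple path from any parent of W5 reaches W7 without revisiting W5, so there are no backdoor paths.

0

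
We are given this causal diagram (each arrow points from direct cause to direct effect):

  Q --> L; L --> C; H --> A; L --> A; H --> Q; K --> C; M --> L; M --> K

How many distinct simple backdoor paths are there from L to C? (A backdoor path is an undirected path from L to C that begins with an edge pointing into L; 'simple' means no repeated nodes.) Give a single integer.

A backdoor path from L to C is any simple undirected path whose first edge points into L (i.e. leaves L via a parent).
Parents of L: {M, Q}.
Enumerating:
  P1: L <- M -> K -> C
That exhausts the simple backdoor paths. Count: 1.

1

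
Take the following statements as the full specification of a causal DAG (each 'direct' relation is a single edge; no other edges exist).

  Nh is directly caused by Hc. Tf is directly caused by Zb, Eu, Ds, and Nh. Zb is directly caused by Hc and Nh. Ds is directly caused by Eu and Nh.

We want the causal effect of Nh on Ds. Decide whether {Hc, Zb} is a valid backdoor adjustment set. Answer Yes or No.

No

Backdoor paths from Nh to Ds (paths whose first edge points into Nh):
  P1: Nh <- Hc -> Zb -> Tf <- Eu -> Ds
  P2: Nh <- Hc -> Zb -> Tf <- Ds
Condition 1 (no descendant of Nh in the set): FAILS — Zb is a descendant of Nh.
Condition 2 (every backdoor path blocked by {Hc, Zb}):
  P1: blocked at fork node Hc ∈ conditioning set.
  P2: blocked at fork node Hc ∈ conditioning set.
{Hc, Zb} does not satisfy the backdoor criterion.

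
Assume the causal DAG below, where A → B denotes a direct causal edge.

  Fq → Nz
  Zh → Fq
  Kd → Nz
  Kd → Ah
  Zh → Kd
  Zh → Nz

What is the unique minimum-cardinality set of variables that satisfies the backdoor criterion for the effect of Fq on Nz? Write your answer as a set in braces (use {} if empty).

Variables eligible for adjustment (non-descendants of Fq, excluding Fq and Nz): {Ah, Kd, Zh}.
Backdoor paths from Fq to Nz:
  P1: Fq <- Zh -> Kd -> Nz
  P2: Fq <- Zh -> Nz
The empty set is not sufficient: P1 (Fq <- Zh -> Kd -> Nz) has no collider blocking it and no conditioned non-collider, so it is open.
Try {Zh}:
  P1: blocked at fork node Zh ∈ conditioning set.
  P2: blocked at fork node Zh ∈ conditioning set.
{Zh} contains no descendant of Fq and blocks every backdoor path.
No other singleton works — e.g. {Kd} leaves P2 open — so {Zh} is the unique smallest valid adjustment set.

{Zh}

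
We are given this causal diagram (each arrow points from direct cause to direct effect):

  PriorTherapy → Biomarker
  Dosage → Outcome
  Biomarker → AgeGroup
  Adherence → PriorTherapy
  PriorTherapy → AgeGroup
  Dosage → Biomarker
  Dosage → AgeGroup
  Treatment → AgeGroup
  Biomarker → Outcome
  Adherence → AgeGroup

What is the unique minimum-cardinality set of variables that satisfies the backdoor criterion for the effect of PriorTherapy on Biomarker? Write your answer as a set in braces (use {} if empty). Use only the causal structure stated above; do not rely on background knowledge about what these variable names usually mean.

{}

Variables eligible for adjustment (non-descendants of PriorTherapy, excluding PriorTherapy and Biomarker): {Adherence, Dosage, Treatment}.
Backdoor paths from PriorTherapy to Biomarker:
  P1: PriorTherapy <- Adherence -> AgeGroup <- Dosage -> Biomarker
  P2: PriorTherapy <- Adherence -> AgeGroup <- Dosage -> Outcome <- Biomarker
  P3: PriorTherapy <- Adherence -> AgeGroup <- Biomarker
Each backdoor path contains an unconditioned collider, so every path is already blocked with the empty conditioning set:
  P1: blocked at collider AgeGroup (neither it nor any descendant is in the conditioning set).
  P2: blocked at collider AgeGroup (neither it nor any descendant is in the conditioning set).
  P3: blocked at collider AgeGroup (neither it nor any descendant is in the conditioning set).
The empty set is therefore the unique smallest valid set.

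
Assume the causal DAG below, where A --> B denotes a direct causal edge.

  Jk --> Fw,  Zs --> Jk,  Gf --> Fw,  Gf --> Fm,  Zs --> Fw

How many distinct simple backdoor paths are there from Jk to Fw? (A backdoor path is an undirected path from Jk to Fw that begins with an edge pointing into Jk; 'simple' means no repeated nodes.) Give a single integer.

A backdoor path from Jk to Fw is any simple undirected path whose first edge points into Jk (i.e. leaves Jk via a parent).
Parents of Jk: {Zs}.
Enumerating:
  P1: Jk <- Zs -> Fw
That exhausts the simple backdoor paths. Count: 1.

1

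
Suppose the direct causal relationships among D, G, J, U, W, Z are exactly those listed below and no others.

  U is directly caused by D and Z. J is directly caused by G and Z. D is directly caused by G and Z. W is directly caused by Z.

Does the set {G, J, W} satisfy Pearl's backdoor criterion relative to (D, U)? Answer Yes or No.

No

Backdoor paths from D to U (paths whose first edge points into D):
  P1: D <- Z -> U
  P2: D <- G -> J <- Z -> U
Condition 1 (no descendant of D in the set): holds — descendants of D are {U}; none are in {G, J, W}.
Condition 2 (every backdoor path blocked by {G, J, W}):
  P1: open — no interior node is in the conditioning set.
  P2: blocked at fork node G ∈ conditioning set.
{G, J, W} does not satisfy the backdoor criterion.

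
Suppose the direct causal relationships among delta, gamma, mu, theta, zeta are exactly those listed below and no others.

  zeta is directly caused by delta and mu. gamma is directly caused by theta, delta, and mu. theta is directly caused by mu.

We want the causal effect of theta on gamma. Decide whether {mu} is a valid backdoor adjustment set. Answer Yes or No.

Yes

Backdoor paths from theta to gamma (paths whose first edge points into theta):
  P1: theta <- mu -> gamma
  P2: theta <- mu -> zeta <- delta -> gamma
Condition 1 (no descendant of theta in the set): holds — descendants of theta are {gamma}; none are in {mu}.
Condition 2 (every backdoor path blocked by {mu}):
  P1: blocked at fork node mu ∈ conditioning set.
  P2: blocked at fork node mu ∈ conditioning set.
{mu} satisfies the backdoor criterion.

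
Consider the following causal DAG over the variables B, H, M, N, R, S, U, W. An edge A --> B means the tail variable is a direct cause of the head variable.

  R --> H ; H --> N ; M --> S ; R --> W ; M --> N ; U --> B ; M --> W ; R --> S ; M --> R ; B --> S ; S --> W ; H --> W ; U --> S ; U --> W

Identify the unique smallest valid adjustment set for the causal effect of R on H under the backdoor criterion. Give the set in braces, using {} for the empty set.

{}

Variables eligible for adjustment (non-descendants of R, excluding R and H): {B, M, U}.
Backdoor paths from R to H:
  P1: R <- M -> S <- U -> W <- H
  P2: R <- M -> S <- B <- U -> W <- H
  P3: R <- M -> S -> W <- H
  P4: R <- M -> N <- H
  P5: R <- M -> W <- H
Each backdoor path contains an unconditioned collider, so every path is already blocked with the empty conditioning set:
  P1: blocked at collider S (neither it nor any descendant is in the conditioning set).
  P2: blocked at collider S (neither it nor any descendant is in the conditioning set).
  P3: blocked at collider W (neither it nor any descendant is in the conditioning set).
  P4: blocked at collider N (neither it nor any descendant is in the conditioning set).
  P5: blocked at collider W (neither it nor any descendant is in the conditioning set).
The empty set is therefore the unique smallest valid set.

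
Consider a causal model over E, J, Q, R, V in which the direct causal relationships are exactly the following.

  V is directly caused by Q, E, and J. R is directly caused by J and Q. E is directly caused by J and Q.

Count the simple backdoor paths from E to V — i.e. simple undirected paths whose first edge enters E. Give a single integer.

A backdoor path from E to V is any simple undirected path whose first edge points into E (i.e. leaves E via a parent).
Parents of E: {J, Q}.
Enumerating:
  P1: E <- Q -> R <- J -> V
  P2: E <- Q -> V
  P3: E <- J -> R <- Q -> V
  P4: E <- J -> V
That exhausts the simple backdoor paths. Count: 4.

4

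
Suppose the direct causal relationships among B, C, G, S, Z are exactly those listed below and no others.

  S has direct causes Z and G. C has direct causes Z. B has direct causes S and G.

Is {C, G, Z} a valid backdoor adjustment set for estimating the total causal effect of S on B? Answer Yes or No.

Backdoor paths from S to B (paths whose first edge points into S):
  P1: S <- G -> B
Condition 1 (no descendant of S in the set): holds — descendants of S are {B}; none are in {C, G, Z}.
Condition 2 (every backdoor path blocked by {C, G, Z}):
  P1: blocked at fork node G ∈ conditioning set.
{C, G, Z} satisfies the backdoor criterion.

Yes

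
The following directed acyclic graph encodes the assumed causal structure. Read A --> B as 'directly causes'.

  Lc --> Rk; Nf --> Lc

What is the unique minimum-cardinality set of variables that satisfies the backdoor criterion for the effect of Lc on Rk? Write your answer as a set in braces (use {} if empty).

Variables eligible for adjustment (non-descendants of Lc, excluding Lc and Rk): {Nf}.
Backdoor paths from Lc to Rk:
  (none)
With no backdoor paths the empty set already satisfies the criterion, and it is trivially minimal.

{}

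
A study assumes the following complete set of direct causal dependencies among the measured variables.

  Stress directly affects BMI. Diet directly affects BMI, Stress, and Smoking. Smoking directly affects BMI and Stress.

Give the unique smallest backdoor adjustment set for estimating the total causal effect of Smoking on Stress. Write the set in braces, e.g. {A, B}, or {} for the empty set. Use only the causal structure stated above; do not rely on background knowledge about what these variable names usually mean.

{Diet}

Variables eligible for adjustment (non-descendants of Smoking, excluding Smoking and Stress): {Diet}.
Backdoor paths from Smoking to Stress:
  P1: Smoking <- Diet -> Stress
  P2: Smoking <- Diet -> BMI <- Stress
The empty set is not sufficient: P1 (Smoking <- Diet -> Stress) has no collider blocking it and no conditioned non-collider, so it is open.
Try {Diet}:
  P1: blocked at fork node Diet ∈ conditioning set.
  P2: blocked at fork node Diet ∈ conditioning set.
{Diet} contains no descendant of Smoking and blocks every backdoor path.
{Diet} is the unique smallest valid adjustment set.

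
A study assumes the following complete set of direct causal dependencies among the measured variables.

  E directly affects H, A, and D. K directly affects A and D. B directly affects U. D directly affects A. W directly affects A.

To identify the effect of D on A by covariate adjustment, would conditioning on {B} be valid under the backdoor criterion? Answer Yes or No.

No

Backdoor paths from D to A (paths whose first edge points into D):
  P1: D <- E -> A
  P2: D <- K -> A
Condition 1 (no descendant of D in the set): holds — descendants of D are {A}; none are in {B}.
Condition 2 (every backdoor path blocked by {B}):
  P1: open — no interior node is in the conditioning set.
  P2: open — no interior node is in the conditioning set.
{B} does not satisfy the backdoor criterion.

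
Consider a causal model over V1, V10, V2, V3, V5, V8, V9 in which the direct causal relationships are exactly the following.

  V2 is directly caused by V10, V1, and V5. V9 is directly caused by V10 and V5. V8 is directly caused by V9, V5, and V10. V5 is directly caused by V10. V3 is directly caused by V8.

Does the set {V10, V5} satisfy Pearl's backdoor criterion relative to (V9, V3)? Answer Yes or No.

Yes

Backdoor paths from V9 to V3 (paths whose first edge points into V9):
  P1: V9 <- V10 -> V5 -> V8 -> V3
  P2: V9 <- V10 -> V8 -> V3
  P3: V9 <- V10 -> V2 <- V5 -> V8 -> V3
  P4: V9 <- V5 <- V10 -> V8 -> V3
  P5: V9 <- V5 -> V8 -> V3
  P6: V9 <- V5 -> V2 <- V10 -> V8 -> V3
Condition 1 (no descendant of V9 in the set): holds — descendants of V9 are {V3, V8}; none are in {V10, V5}.
Condition 2 (every backdoor path blocked by {V10, V5}):
  P1: blocked at fork node V10 ∈ conditioning set.
  P2: blocked at fork node V10 ∈ conditioning set.
  P3: blocked at fork node V10 ∈ conditioning set.
  P4: blocked at chain node V5 ∈ conditioning set.
  P5: blocked at fork node V5 ∈ conditioning set.
  P6: blocked at fork node V5 ∈ conditioning set.
{V10, V5} satisfies the backdoor criterion.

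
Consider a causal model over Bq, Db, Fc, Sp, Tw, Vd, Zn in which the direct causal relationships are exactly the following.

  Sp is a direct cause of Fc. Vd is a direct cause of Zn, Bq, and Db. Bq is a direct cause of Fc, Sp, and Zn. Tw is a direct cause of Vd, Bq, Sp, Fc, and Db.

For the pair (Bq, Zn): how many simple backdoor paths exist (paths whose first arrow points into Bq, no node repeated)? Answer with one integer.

A backdoor path from Bq to Zn is any simple undirected path whose first edge points into Bq (i.e. leaves Bq via a parent).
Parents of Bq: {Tw, Vd}.
Enumerating:
  P1: Bq <- Tw -> Vd -> Zn
  P2: Bq <- Tw -> Db <- Vd -> Zn
  P3: Bq <- Vd -> Zn
That exhausts the simple backdoor paths. Count: 3.

3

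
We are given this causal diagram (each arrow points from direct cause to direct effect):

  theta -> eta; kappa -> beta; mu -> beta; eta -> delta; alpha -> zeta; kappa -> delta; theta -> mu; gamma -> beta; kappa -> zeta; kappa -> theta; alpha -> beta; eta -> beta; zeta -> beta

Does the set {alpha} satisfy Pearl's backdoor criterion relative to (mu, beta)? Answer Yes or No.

No

Backdoor paths from mu to beta (paths whose first edge points into mu):
  P1: mu <- theta <- kappa -> delta <- eta -> beta
  P2: mu <- theta <- kappa -> zeta <- alpha -> beta
  P3: mu <- theta <- kappa -> zeta -> beta
  P4: mu <- theta <- kappa -> beta
  P5: mu <- theta -> eta -> delta <- kappa -> zeta <- alpha -> beta
  P6: mu <- theta -> eta -> delta <- kappa -> zeta -> beta
  P7: mu <- theta -> eta -> delta <- kappa -> beta
  P8: mu <- theta -> eta -> beta
Condition 1 (no descendant of mu in the set): holds — descendants of mu are {beta}; none are in {alpha}.
Condition 2 (every backdoor path blocked by {alpha}):
  P1: blocked at collider delta (neither it nor any descendant is in the conditioning set).
  P2: blocked at collider zeta (neither it nor any descendant is in the conditioning set).
  P3: open — no interior node is in the conditioning set.
  P4: open — no interior node is in the conditioning set.
  P5: blocked at collider delta (neither it nor any descendant is in the conditioning set).
  P6: blocked at collider delta (neither it nor any descendant is in the conditioning set).
  P7: blocked at collider delta (neither it nor any descendant is in the conditioning set).
  P8: open — no interior node is in the conditioning set.
{alpha} does not satisfy the backdoor criterion.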